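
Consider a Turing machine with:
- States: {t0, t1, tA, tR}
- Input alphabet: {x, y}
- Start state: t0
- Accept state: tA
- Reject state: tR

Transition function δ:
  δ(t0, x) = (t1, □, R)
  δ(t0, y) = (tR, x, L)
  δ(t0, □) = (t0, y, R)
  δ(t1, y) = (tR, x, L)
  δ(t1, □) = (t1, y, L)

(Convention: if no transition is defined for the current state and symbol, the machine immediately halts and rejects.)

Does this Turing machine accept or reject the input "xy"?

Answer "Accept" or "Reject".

Execution trace:
Initial: [t0]xy
Step 1: δ(t0, x) = (t1, □, R) → □[t1]y
Step 2: δ(t1, y) = (tR, x, L) → [tR]□x

The machine reaches the reject state tR and halts.

Answer: Reject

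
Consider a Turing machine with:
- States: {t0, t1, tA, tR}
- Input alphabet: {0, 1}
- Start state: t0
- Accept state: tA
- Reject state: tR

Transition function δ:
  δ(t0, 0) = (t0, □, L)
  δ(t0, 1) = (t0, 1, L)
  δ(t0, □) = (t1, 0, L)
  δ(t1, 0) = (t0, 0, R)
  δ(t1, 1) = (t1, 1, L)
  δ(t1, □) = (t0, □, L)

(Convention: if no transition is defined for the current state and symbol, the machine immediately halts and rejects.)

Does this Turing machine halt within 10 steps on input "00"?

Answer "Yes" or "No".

Execution trace:
Initial: [t0]00
Step 1: δ(t0, 0) = (t0, □, L) → [t0]□□0
Step 2: δ(t0, □) = (t1, 0, L) → [t1]□0□0
Step 3: δ(t1, □) = (t0, □, L) → [t0]□□0□0
Step 4: δ(t0, □) = (t1, 0, L) → [t1]□0□0□0
Step 5: δ(t1, □) = (t0, □, L) → [t0]□□0□0□0
Step 6: δ(t0, □) = (t1, 0, L) → [t1]□0□0□0□0
Step 7: δ(t1, □) = (t0, □, L) → [t0]□□0□0□0□0
Step 8: δ(t0, □) = (t1, 0, L) → [t1]□0□0□0□0□0
Step 9: δ(t1, □) = (t0, □, L) → [t0]□□0□0□0□0□0
Step 10: δ(t0, □) = (t1, 0, L) → [t1]□0□0□0□0□0□0

The machine has not reached a halting state after 10 steps.
The machine did not halt within the 10-step bound.

Answer: No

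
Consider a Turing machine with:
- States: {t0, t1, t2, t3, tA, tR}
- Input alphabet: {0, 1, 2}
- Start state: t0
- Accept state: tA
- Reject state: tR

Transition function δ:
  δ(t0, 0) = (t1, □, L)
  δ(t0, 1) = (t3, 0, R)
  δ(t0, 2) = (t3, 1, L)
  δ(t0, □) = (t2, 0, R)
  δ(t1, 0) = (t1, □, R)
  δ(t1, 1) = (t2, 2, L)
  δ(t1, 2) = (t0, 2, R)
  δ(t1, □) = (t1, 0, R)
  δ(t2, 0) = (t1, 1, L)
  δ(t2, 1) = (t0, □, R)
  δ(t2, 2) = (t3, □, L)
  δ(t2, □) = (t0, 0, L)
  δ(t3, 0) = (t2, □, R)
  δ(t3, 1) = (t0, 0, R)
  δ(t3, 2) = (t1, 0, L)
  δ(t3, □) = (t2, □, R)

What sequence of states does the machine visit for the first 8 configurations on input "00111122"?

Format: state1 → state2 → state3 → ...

Execution trace:
Initial: [t0]00111122
Step 1: δ(t0, 0) = (t1, □, L) → [t1]□□0111122
Step 2: δ(t1, □) = (t1, 0, R) → 0[t1]□0111122
Step 3: δ(t1, □) = (t1, 0, R) → 00[t1]0111122
Step 4: δ(t1, 0) = (t1, □, R) → 00□[t1]111122
Step 5: δ(t1, 1) = (t2, 2, L) → 00[t2]□211122
Step 6: δ(t2, □) = (t0, 0, L) → 0[t0]00211122
Step 7: δ(t0, 0) = (t1, □, L) → [t1]0□0211122

State sequence: t0 → t1 → t1 → t1 → t1 → t2 → t0 → t1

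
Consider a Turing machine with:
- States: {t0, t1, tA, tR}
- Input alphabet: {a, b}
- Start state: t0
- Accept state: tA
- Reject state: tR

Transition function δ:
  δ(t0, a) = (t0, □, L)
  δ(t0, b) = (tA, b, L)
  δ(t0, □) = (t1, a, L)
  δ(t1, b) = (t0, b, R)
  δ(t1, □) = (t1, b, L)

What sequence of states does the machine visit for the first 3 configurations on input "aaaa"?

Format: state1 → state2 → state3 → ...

Execution trace:
Initial: [t0]aaaa
Step 1: δ(t0, a) = (t0, □, L) → [t0]□□aaa
Step 2: δ(t0, □) = (t1, a, L) → [t1]□a□aaa

State sequence: t0 → t0 → t1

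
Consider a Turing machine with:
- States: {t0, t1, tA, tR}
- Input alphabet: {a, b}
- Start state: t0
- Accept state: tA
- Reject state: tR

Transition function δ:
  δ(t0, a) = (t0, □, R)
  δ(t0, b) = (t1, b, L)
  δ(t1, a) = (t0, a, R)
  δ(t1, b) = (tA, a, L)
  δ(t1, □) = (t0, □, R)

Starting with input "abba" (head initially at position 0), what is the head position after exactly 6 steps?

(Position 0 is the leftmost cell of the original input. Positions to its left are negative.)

Execution trace (head position shown):
Step 0: [t0]abba  (head at position 0)
Step 1: move right → □[t0]bba  (head at position 1)
Step 2: move left → [t1]□bba  (head at position 0)
Step 3: move right → □[t0]bba  (head at position 1)
Step 4: move left → [t1]□bba  (head at position 0)
Step 5: move right → □[t0]bba  (head at position 1)
Step 6: move left → [t1]□bba  (head at position 0)

After 6 steps, the head is at position 0.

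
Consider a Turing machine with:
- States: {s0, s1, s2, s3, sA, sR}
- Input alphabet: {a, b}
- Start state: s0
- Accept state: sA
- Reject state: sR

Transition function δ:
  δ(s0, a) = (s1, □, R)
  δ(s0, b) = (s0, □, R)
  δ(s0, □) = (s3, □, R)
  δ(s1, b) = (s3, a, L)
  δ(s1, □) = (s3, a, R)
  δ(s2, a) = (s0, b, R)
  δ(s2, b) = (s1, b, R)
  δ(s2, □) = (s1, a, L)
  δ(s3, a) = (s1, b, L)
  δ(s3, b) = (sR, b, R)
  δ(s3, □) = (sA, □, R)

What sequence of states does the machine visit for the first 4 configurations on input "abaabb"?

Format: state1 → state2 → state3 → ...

Execution trace:
Initial: [s0]abaabb
Step 1: δ(s0, a) = (s1, □, R) → □[s1]baabb
Step 2: δ(s1, b) = (s3, a, L) → [s3]□aaabb
Step 3: δ(s3, □) = (sA, □, R) → □[sA]aaabb

The machine reaches the accept state sA and halts.

State sequence: s0 → s1 → s3 → sA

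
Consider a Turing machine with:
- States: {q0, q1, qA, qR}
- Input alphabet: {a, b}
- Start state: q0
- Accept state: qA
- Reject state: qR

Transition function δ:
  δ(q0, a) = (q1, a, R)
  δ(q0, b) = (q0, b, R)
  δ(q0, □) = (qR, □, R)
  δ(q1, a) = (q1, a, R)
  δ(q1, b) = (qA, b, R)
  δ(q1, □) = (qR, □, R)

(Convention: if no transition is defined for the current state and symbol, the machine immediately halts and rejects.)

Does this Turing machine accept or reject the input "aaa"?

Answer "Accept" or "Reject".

Execution trace:
Initial: [q0]aaa
Step 1: δ(q0, a) = (q1, a, R) → a[q1]aa
Step 2: δ(q1, a) = (q1, a, R) → aa[q1]a
Step 3: δ(q1, a) = (q1, a, R) → aaa[q1]□
Step 4: δ(q1, □) = (qR, □, R) → aaa□[qR]□

The machine reaches the reject state qR and halts.

Answer: Reject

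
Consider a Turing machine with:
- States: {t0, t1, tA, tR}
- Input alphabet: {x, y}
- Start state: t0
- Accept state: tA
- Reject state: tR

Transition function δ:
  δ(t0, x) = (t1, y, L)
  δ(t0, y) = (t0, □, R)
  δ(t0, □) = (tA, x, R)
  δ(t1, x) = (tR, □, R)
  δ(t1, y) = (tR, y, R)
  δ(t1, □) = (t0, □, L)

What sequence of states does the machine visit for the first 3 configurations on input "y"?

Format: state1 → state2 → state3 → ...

Execution trace:
Initial: [t0]y
Step 1: δ(t0, y) = (t0, □, R) → □[t0]□
Step 2: δ(t0, □) = (tA, x, R) → □x[tA]□

The machine reaches the accept state tA and halts.

State sequence: t0 → t0 → tA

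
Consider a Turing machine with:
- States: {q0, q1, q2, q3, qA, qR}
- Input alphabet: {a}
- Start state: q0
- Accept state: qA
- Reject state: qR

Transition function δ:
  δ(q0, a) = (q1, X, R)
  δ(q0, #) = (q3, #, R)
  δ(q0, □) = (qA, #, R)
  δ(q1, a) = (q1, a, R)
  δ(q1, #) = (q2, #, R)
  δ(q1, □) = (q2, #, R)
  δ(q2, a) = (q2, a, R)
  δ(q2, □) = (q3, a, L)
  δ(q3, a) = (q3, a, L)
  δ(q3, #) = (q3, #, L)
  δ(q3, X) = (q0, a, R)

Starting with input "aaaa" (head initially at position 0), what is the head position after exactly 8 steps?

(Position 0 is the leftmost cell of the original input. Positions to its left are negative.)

Execution trace (head position shown):
Step 0: [q0]aaaa  (head at position 0)
Step 1: move right → X[q1]aaa  (head at position 1)
Step 2: move right → Xa[q1]aa  (head at position 2)
Step 3: move right → Xaa[q1]a  (head at position 3)
Step 4: move right → Xaaa[q1]□  (head at position 4)
Step 5: move right → Xaaa#[q2]□  (head at position 5)
Step 6: move left → Xaaa[q3]#a  (head at position 4)
Step 7: move left → Xaa[q3]a#a  (head at position 3)
Step 8: move left → Xa[q3]aa#a  (head at position 2)

After 8 steps, the head is at position 2.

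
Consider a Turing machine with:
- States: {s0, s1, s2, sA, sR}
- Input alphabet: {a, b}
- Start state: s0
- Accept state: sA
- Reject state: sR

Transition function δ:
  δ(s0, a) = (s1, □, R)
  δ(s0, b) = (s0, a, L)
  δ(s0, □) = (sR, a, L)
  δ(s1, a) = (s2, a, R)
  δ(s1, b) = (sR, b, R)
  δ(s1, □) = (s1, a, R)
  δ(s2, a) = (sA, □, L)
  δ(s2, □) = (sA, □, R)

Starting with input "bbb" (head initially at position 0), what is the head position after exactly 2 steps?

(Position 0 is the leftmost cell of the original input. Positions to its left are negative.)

Execution trace (head position shown):
Step 0: [s0]bbb  (head at position 0)
Step 1: move left → [s0]□abb  (head at position -1)
Step 2: move left → [sR]□aabb  (head at position -2)

After 2 steps, the head is at position -2.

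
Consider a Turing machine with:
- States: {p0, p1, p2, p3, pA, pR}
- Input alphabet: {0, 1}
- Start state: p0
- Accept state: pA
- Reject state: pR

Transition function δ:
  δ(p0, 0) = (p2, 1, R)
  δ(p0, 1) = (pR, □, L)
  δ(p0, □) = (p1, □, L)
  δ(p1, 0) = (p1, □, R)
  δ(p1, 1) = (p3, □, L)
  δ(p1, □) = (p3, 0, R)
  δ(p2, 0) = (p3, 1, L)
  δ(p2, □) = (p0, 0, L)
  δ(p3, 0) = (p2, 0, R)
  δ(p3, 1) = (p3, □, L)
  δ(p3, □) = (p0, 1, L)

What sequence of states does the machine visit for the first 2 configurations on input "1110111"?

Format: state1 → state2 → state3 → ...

Execution trace:
Initial: [p0]1110111
Step 1: δ(p0, 1) = (pR, □, L) → [pR]□□110111

The machine reaches the reject state pR and halts.

State sequence: p0 → pR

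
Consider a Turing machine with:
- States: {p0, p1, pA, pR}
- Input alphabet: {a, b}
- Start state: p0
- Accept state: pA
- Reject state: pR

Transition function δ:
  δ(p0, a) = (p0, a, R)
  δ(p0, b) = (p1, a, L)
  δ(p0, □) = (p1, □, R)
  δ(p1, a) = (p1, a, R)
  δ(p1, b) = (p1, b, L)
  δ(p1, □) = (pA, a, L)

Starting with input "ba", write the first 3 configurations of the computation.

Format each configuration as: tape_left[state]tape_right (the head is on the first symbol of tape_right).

Transitions applied:
Step 1: δ(p0, b) = (p1, a, L)
Step 2: δ(p1, □) = (pA, a, L)

The first 3 configurations are:
[p0]ba ⊢ [p1]□aa ⊢ [pA]□aaa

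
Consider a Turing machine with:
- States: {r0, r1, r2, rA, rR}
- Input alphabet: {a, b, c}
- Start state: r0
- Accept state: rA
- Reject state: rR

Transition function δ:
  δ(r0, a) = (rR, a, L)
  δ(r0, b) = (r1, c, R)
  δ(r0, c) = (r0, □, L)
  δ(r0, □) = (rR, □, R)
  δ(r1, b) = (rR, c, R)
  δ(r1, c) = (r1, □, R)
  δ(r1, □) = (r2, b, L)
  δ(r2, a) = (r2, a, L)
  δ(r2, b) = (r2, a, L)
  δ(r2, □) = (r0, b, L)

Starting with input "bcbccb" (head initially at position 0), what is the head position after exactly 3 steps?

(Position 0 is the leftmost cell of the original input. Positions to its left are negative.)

Execution trace (head position shown):
Step 0: [r0]bcbccb  (head at position 0)
Step 1: move right → c[r1]cbccb  (head at position 1)
Step 2: move right → c□[r1]bccb  (head at position 2)
Step 3: move right → c□c[rR]ccb  (head at position 3)

After 3 steps, the head is at position 3.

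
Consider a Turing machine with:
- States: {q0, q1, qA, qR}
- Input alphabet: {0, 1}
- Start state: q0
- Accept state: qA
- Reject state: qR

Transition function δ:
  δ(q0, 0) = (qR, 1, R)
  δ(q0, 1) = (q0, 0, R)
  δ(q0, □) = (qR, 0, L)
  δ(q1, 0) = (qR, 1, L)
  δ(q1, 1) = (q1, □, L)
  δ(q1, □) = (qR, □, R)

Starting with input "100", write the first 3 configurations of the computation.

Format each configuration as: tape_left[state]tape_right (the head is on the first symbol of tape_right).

Transitions applied:
Step 1: δ(q0, 1) = (q0, 0, R)
Step 2: δ(q0, 0) = (qR, 1, R)

The first 3 configurations are:
[q0]100 ⊢ 0[q0]00 ⊢ 01[qR]0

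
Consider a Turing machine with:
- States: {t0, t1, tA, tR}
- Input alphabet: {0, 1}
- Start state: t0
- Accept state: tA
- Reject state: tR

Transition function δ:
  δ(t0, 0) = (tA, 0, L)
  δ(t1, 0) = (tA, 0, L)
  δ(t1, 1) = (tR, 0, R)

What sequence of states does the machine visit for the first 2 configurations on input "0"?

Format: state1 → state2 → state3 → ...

Execution trace:
Initial: [t0]0
Step 1: δ(t0, 0) = (tA, 0, L) → [tA]□0

The machine reaches the accept state tA and halts.

State sequence: t0 → tA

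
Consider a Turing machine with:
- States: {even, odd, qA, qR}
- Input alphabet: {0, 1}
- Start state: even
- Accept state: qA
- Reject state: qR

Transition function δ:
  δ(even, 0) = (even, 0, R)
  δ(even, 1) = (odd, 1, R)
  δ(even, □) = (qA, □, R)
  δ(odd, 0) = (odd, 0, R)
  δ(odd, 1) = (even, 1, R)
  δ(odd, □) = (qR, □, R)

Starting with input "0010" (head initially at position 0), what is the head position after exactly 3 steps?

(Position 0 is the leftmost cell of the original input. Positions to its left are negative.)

Execution trace (head position shown):
Step 0: [even]0010  (head at position 0)
Step 1: move right → 0[even]010  (head at position 1)
Step 2: move right → 00[even]10  (head at position 2)
Step 3: move right → 001[odd]0  (head at position 3)

After 3 steps, the head is at position 3.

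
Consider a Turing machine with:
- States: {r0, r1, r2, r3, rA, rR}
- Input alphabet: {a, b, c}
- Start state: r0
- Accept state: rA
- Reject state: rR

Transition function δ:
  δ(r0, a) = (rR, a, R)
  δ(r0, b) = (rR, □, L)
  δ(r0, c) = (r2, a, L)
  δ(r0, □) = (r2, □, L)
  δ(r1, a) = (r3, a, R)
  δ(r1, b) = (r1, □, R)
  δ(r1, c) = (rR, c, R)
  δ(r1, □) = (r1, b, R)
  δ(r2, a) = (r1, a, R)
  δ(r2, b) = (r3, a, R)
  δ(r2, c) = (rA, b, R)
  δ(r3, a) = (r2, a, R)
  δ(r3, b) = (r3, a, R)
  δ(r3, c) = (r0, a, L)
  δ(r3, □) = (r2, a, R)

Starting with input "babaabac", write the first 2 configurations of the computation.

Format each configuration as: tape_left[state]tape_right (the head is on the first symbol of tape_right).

Transitions applied:
Step 1: δ(r0, b) = (rR, □, L)

The first 2 configurations are:
[r0]babaabac ⊢ [rR]□□abaabac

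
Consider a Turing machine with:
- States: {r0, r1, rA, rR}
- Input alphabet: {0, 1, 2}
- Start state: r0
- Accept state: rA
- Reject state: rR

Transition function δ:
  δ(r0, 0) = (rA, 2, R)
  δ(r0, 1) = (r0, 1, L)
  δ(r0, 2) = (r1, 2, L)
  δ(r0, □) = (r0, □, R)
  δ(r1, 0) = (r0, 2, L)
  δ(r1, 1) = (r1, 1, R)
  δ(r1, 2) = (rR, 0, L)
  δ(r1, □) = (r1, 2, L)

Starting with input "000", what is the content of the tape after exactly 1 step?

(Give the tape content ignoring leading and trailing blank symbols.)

Execution trace:
Initial: [r0]000
Step 1: δ(r0, 0) = (rA, 2, R) → 2[rA]00

The machine reaches the accept state rA and halts.

After 1 step, the tape (ignoring leading/trailing blanks) is: 200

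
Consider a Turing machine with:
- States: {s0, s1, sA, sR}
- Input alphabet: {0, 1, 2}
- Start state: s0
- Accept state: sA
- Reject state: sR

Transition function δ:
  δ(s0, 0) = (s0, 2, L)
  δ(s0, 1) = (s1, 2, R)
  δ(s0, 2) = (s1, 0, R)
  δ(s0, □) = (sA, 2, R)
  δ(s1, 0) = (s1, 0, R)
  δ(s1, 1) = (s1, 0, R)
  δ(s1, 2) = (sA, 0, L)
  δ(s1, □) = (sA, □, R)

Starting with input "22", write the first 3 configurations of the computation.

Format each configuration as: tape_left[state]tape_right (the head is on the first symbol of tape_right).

Transitions applied:
Step 1: δ(s0, 2) = (s1, 0, R)
Step 2: δ(s1, 2) = (sA, 0, L)

The first 3 configurations are:
[s0]22 ⊢ 0[s1]2 ⊢ [sA]00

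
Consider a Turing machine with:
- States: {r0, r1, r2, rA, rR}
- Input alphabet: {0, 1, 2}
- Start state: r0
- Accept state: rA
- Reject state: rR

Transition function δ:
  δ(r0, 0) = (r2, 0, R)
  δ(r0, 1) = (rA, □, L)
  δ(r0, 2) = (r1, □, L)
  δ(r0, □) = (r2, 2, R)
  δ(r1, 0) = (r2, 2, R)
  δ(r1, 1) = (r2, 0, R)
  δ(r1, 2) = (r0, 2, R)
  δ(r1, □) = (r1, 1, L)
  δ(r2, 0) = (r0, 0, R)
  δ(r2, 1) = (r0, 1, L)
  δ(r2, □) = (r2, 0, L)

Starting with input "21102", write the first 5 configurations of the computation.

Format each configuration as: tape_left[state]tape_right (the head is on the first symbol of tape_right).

Transitions applied:
Step 1: δ(r0, 2) = (r1, □, L)
Step 2: δ(r1, □) = (r1, 1, L)
Step 3: δ(r1, □) = (r1, 1, L)
Step 4: δ(r1, □) = (r1, 1, L)

The first 5 configurations are:
[r0]21102 ⊢ [r1]□□1102 ⊢ [r1]□1□1102 ⊢ [r1]□11□1102 ⊢ [r1]□111□1102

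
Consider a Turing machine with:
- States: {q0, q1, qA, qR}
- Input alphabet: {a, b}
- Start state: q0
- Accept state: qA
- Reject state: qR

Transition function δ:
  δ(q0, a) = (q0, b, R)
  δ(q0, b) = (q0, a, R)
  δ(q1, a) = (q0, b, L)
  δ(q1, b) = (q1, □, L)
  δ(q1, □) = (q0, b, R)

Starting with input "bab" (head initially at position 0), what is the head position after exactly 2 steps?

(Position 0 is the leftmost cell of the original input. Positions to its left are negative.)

Execution trace (head position shown):
Step 0: [q0]bab  (head at position 0)
Step 1: move right → a[q0]ab  (head at position 1)
Step 2: move right → ab[q0]b  (head at position 2)

After 2 steps, the head is at position 2.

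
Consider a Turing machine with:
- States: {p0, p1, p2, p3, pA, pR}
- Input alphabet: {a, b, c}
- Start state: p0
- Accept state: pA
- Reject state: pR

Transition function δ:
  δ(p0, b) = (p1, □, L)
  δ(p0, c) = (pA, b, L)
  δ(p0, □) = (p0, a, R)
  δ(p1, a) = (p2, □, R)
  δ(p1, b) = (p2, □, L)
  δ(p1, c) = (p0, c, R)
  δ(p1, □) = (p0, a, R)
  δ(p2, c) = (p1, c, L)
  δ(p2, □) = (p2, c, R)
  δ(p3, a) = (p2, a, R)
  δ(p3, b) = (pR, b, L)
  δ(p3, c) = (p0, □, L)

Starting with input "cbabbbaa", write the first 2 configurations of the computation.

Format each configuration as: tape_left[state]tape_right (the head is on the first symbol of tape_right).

Transitions applied:
Step 1: δ(p0, c) = (pA, b, L)

The first 2 configurations are:
[p0]cbabbbaa ⊢ [pA]□bbabbbaa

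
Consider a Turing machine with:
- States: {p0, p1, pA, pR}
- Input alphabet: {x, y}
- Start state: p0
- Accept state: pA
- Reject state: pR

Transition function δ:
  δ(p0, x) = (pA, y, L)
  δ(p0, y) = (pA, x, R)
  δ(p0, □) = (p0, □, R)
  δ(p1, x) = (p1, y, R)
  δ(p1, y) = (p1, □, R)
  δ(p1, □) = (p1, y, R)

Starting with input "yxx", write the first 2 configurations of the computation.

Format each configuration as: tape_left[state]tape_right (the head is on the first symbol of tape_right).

Transitions applied:
Step 1: δ(p0, y) = (pA, x, R)

The first 2 configurations are:
[p0]yxx ⊢ x[pA]xx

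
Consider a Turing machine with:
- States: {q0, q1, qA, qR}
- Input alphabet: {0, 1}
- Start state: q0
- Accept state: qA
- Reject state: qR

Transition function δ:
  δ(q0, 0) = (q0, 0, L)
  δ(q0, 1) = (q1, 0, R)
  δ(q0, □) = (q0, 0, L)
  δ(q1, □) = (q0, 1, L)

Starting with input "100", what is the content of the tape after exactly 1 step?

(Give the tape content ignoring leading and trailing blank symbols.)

Execution trace:
Initial: [q0]100
Step 1: δ(q0, 1) = (q1, 0, R) → 0[q1]00

No transition is defined for δ(q1, 0). By convention the machine halts and rejects.

After 1 step, the tape (ignoring leading/trailing blanks) is: 000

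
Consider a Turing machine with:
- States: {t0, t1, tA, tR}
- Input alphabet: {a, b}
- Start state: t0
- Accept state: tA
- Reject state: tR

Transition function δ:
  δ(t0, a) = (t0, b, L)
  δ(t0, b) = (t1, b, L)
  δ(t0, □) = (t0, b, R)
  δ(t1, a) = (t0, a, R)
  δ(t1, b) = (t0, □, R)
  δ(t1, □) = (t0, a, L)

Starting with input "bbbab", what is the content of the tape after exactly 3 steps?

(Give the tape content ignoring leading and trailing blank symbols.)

Execution trace:
Initial: [t0]bbbab
Step 1: δ(t0, b) = (t1, b, L) → [t1]□bbbab
Step 2: δ(t1, □) = (t0, a, L) → [t0]□abbbab
Step 3: δ(t0, □) = (t0, b, R) → b[t0]abbbab

After 3 steps, the tape (ignoring leading/trailing blanks) is: babbbab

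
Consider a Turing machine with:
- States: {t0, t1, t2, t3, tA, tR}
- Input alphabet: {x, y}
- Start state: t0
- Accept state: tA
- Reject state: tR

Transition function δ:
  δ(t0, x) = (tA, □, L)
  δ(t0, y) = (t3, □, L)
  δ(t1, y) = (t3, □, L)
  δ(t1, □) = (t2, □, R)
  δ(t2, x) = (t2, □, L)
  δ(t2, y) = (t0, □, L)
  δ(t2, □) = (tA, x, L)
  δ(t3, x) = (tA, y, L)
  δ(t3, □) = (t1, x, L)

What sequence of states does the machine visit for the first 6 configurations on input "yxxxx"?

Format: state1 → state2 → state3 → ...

Execution trace:
Initial: [t0]yxxxx
Step 1: δ(t0, y) = (t3, □, L) → [t3]□□xxxx
Step 2: δ(t3, □) = (t1, x, L) → [t1]□x□xxxx
Step 3: δ(t1, □) = (t2, □, R) → □[t2]x□xxxx
Step 4: δ(t2, x) = (t2, □, L) → [t2]□□□xxxx
Step 5: δ(t2, □) = (tA, x, L) → [tA]□x□□xxxx

The machine reaches the accept state tA and halts.

State sequence: t0 → t3 → t1 → t2 → t2 → tA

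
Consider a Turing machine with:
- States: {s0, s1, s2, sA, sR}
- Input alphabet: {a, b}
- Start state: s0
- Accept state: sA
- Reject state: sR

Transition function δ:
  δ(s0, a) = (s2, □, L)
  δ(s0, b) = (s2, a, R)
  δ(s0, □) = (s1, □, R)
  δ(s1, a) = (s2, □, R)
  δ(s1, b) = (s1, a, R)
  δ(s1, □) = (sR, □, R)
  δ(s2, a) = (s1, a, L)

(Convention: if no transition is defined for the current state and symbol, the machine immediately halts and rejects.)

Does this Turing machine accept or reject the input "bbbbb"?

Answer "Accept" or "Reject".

Execution trace:
Initial: [s0]bbbbb
Step 1: δ(s0, b) = (s2, a, R) → a[s2]bbbb

No transition is defined for δ(s2, b). By convention the machine halts and rejects.

Answer: Reject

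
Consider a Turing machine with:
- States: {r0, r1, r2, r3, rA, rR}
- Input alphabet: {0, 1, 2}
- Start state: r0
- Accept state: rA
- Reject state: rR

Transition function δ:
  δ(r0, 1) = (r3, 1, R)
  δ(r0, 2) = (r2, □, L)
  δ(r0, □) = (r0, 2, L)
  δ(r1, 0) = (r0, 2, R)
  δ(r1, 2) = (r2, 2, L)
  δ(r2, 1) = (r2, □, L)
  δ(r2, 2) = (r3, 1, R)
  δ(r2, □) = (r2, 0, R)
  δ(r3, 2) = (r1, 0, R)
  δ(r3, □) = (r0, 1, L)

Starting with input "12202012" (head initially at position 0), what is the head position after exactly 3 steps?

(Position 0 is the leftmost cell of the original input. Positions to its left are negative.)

Execution trace (head position shown):
Step 0: [r0]12202012  (head at position 0)
Step 1: move right → 1[r3]2202012  (head at position 1)
Step 2: move right → 10[r1]202012  (head at position 2)
Step 3: move left → 1[r2]0202012  (head at position 1)

After 3 steps, the head is at position 1.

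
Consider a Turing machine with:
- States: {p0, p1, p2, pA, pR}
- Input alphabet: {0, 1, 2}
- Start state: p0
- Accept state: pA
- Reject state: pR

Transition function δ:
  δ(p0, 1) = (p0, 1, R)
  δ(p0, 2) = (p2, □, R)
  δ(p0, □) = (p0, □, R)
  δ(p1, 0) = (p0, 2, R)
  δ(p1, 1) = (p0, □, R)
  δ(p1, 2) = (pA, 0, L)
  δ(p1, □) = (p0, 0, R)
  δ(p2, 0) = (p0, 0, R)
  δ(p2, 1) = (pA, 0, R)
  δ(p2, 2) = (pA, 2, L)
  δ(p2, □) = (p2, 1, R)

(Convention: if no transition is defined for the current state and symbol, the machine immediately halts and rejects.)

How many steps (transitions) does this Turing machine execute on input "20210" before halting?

Execution trace:
Initial: [p0]20210
Step 1: δ(p0, 2) = (p2, □, R) → □[p2]0210
Step 2: δ(p2, 0) = (p0, 0, R) → □0[p0]210
Step 3: δ(p0, 2) = (p2, □, R) → □0□[p2]10
Step 4: δ(p2, 1) = (pA, 0, R) → □0□0[pA]0

The machine reaches the accept state pA and halts.

The machine executed 4 steps before halting.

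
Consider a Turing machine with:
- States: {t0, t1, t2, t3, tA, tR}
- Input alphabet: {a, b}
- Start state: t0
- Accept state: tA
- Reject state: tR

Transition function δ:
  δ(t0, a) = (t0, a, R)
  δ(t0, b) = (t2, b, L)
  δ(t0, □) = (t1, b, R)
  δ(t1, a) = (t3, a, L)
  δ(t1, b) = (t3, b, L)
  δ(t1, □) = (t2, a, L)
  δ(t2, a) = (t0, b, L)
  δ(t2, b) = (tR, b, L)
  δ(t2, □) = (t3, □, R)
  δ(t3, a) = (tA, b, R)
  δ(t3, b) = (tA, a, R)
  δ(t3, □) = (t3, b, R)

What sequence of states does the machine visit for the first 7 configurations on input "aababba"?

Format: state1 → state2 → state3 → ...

Execution trace:
Initial: [t0]aababba
Step 1: δ(t0, a) = (t0, a, R) → a[t0]ababba
Step 2: δ(t0, a) = (t0, a, R) → aa[t0]babba
Step 3: δ(t0, b) = (t2, b, L) → a[t2]ababba
Step 4: δ(t2, a) = (t0, b, L) → [t0]abbabba
Step 5: δ(t0, a) = (t0, a, R) → a[t0]bbabba
Step 6: δ(t0, b) = (t2, b, L) → [t2]abbabba

State sequence: t0 → t0 → t0 → t2 → t0 → t0 → t2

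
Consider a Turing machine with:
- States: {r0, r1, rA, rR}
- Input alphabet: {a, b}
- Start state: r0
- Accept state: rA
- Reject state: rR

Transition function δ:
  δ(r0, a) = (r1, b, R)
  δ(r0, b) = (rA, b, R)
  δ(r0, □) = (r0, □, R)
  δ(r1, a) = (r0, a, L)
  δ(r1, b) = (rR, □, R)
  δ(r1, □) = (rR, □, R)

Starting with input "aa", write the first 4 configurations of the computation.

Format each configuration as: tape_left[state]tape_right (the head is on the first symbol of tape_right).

Transitions applied:
Step 1: δ(r0, a) = (r1, b, R)
Step 2: δ(r1, a) = (r0, a, L)
Step 3: δ(r0, b) = (rA, b, R)

The first 4 configurations are:
[r0]aa ⊢ b[r1]a ⊢ [r0]ba ⊢ b[rA]a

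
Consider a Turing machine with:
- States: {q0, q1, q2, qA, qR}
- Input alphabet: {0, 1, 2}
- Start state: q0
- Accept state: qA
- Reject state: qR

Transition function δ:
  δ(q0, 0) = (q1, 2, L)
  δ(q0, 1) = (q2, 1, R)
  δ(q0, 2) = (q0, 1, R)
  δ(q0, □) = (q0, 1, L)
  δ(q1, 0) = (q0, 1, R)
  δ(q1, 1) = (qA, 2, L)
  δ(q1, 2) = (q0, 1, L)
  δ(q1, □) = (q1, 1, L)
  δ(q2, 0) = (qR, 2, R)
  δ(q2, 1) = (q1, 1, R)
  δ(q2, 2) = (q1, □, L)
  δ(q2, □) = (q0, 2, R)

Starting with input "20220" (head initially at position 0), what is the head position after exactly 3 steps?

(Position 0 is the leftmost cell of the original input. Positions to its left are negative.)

Execution trace (head position shown):
Step 0: [q0]20220  (head at position 0)
Step 1: move right → 1[q0]0220  (head at position 1)
Step 2: move left → [q1]12220  (head at position 0)
Step 3: move left → [qA]□22220  (head at position -1)

After 3 steps, the head is at position -1.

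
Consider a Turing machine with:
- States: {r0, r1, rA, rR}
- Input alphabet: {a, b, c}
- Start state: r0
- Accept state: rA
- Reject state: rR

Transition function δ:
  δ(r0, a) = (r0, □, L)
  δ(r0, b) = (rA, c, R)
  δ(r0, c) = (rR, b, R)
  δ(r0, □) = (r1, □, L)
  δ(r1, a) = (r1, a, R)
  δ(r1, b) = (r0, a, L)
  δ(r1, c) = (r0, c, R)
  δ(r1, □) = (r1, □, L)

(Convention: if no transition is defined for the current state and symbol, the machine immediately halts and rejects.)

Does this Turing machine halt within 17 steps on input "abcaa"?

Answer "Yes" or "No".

Execution trace:
Initial: [r0]abcaa
Step 1: δ(r0, a) = (r0, □, L) → [r0]□□bcaa
Step 2: δ(r0, □) = (r1, □, L) → [r1]□□□bcaa
Step 3: δ(r1, □) = (r1, □, L) → [r1]□□□□bcaa
Step 4: δ(r1, □) = (r1, □, L) → [r1]□□□□□bcaa
Step 5: δ(r1, □) = (r1, □, L) → [r1]□□□□□□bcaa
Step 6: δ(r1, □) = (r1, □, L) → [r1]□□□□□□□bcaa
Step 7: δ(r1, □) = (r1, □, L) → [r1]□□□□□□□□bcaa
Step 8: δ(r1, □) = (r1, □, L) → [r1]□□□□□□□□□bcaa
Step 9: δ(r1, □) = (r1, □, L) → [r1]□□□□□□□□□□bcaa
Step 10: δ(r1, □) = (r1, □, L) → [r1]□□□□□□□□□□□bcaa
Step 11: δ(r1, □) = (r1, □, L) → [r1]□□□□□□□□□□□□bcaa
Step 12: δ(r1, □) = (r1, □, L) → [r1]□□□□□□□□□□□□□bcaa
Step 13: δ(r1, □) = (r1, □, L) → [r1]□□□□□□□□□□□□□□bcaa
Step 14: δ(r1, □) = (r1, □, L) → [r1]□□□□□□□□□□□□□□□bcaa
Step 15: δ(r1, □) = (r1, □, L) → [r1]□□□□□□□□□□□□□□□□bcaa
Step 16: δ(r1, □) = (r1, □, L) → [r1]□□□□□□□□□□□□□□□□□bcaa
Step 17: δ(r1, □) = (r1, □, L) → [r1]□□□□□□□□□□□□□□□□□□bcaa

The machine has not reached a halting state after 17 steps.
The machine did not halt within the 17-step bound.

Answer: No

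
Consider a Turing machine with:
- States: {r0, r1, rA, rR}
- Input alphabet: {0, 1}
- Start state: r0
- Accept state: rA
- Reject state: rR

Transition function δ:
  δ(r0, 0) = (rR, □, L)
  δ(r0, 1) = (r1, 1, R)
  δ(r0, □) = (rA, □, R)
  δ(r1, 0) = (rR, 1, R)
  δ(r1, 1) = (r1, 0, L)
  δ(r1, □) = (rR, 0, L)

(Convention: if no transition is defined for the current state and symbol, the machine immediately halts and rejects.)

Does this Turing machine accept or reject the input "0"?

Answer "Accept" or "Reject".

Execution trace:
Initial: [r0]0
Step 1: δ(r0, 0) = (rR, □, L) → [rR]□□

The machine reaches the reject state rR and halts.

Answer: Reject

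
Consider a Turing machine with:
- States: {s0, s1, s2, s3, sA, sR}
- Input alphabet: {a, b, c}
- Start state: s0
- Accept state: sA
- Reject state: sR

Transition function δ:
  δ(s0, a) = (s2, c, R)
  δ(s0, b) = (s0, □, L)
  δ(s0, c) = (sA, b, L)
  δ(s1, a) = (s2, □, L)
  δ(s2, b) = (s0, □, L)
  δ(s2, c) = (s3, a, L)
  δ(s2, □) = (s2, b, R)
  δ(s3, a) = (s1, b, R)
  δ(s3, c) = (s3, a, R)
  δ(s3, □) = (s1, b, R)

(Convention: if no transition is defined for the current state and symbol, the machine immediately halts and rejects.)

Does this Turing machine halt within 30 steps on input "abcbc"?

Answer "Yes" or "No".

Execution trace:
Initial: [s0]abcbc
Step 1: δ(s0, a) = (s2, c, R) → c[s2]bcbc
Step 2: δ(s2, b) = (s0, □, L) → [s0]c□cbc
Step 3: δ(s0, c) = (sA, b, L) → [sA]□b□cbc

The machine reaches the accept state sA and halts.
The machine halted after 3 steps (within the 30-step bound).

Answer: Yes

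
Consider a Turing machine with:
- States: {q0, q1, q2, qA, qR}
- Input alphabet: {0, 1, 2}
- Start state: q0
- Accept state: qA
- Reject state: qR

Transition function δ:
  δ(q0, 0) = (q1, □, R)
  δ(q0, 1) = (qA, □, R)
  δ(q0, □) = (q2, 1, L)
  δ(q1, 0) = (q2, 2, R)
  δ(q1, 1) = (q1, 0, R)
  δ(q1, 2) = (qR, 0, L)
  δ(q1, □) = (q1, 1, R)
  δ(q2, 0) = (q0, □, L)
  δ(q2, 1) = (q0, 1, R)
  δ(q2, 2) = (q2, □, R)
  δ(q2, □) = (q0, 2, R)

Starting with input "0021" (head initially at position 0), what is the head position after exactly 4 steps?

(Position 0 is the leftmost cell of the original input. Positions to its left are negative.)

Execution trace (head position shown):
Step 0: [q0]0021  (head at position 0)
Step 1: move right → □[q1]021  (head at position 1)
Step 2: move right → □2[q2]21  (head at position 2)
Step 3: move right → □2□[q2]1  (head at position 3)
Step 4: move right → □2□1[q0]□  (head at position 4)

After 4 steps, the head is at position 4.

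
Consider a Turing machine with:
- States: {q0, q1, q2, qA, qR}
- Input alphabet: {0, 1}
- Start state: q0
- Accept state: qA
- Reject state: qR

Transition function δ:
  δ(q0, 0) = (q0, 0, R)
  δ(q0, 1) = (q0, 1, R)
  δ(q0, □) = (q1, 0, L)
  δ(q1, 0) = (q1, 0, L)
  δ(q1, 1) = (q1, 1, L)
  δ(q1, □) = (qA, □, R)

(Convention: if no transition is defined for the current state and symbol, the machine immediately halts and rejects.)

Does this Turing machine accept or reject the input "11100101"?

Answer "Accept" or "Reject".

Execution trace:
Initial: [q0]11100101
Step 1: δ(q0, 1) = (q0, 1, R) → 1[q0]1100101
Step 2: δ(q0, 1) = (q0, 1, R) → 11[q0]100101
Step 3: δ(q0, 1) = (q0, 1, R) → 111[q0]00101
Step 4: δ(q0, 0) = (q0, 0, R) → 1110[q0]0101
Step 5: δ(q0, 0) = (q0, 0, R) → 11100[q0]101
Step 6: δ(q0, 1) = (q0, 1, R) → 111001[q0]01
Step 7: δ(q0, 0) = (q0, 0, R) → 1110010[q0]1
Step 8: δ(q0, 1) = (q0, 1, R) → 11100101[q0]□
Step 9: δ(q0, □) = (q1, 0, L) → 1110010[q1]10
Step 10: δ(q1, 1) = (q1, 1, L) → 111001[q1]010
Step 11: δ(q1, 0) = (q1, 0, L) → 11100[q1]1010
Step 12: δ(q1, 1) = (q1, 1, L) → 1110[q1]01010
Step 13: δ(q1, 0) = (q1, 0, L) → 111[q1]001010
Step 14: δ(q1, 0) = (q1, 0, L) → 11[q1]1001010
Step 15: δ(q1, 1) = (q1, 1, L) → 1[q1]11001010
Step 16: δ(q1, 1) = (q1, 1, L) → [q1]111001010
Step 17: δ(q1, 1) = (q1, 1, L) → [q1]□111001010
Step 18: δ(q1, □) = (qA, □, R) → □[qA]111001010

The machine reaches the accept state qA and halts.

Answer: Accept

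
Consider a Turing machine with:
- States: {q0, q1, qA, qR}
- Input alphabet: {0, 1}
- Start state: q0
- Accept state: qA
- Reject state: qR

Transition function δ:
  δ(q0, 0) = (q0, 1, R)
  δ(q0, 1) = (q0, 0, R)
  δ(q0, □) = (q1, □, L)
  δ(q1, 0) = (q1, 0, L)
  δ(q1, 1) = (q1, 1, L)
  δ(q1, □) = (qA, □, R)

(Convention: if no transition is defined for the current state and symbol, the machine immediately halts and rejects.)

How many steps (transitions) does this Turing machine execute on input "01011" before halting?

Execution trace:
Initial: [q0]01011
Step 1: δ(q0, 0) = (q0, 1, R) → 1[q0]1011
Step 2: δ(q0, 1) = (q0, 0, R) → 10[q0]011
Step 3: δ(q0, 0) = (q0, 1, R) → 101[q0]11
Step 4: δ(q0, 1) = (q0, 0, R) → 1010[q0]1
Step 5: δ(q0, 1) = (q0, 0, R) → 10100[q0]□
Step 6: δ(q0, □) = (q1, □, L) → 1010[q1]0□
Step 7: δ(q1, 0) = (q1, 0, L) → 101[q1]00□
Step 8: δ(q1, 0) = (q1, 0, L) → 10[q1]100□
Step 9: δ(q1, 1) = (q1, 1, L) → 1[q1]0100□
Step 10: δ(q1, 0) = (q1, 0, L) → [q1]10100□
Step 11: δ(q1, 1) = (q1, 1, L) → [q1]□10100□
Step 12: δ(q1, □) = (qA, □, R) → □[qA]10100□

The machine reaches the accept state qA and halts.

The machine executed 12 steps before halting.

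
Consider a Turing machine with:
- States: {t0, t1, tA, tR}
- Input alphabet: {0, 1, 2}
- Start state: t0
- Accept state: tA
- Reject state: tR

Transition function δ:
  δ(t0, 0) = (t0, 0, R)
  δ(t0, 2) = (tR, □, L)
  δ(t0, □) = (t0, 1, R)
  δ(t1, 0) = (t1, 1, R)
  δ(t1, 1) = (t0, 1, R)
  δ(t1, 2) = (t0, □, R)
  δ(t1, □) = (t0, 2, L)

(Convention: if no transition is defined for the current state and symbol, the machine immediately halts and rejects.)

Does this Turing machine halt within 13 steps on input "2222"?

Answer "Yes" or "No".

Execution trace:
Initial: [t0]2222
Step 1: δ(t0, 2) = (tR, □, L) → [tR]□□222

The machine reaches the reject state tR and halts.
The machine halted after 1 step (within the 13-step bound).

Answer: Yes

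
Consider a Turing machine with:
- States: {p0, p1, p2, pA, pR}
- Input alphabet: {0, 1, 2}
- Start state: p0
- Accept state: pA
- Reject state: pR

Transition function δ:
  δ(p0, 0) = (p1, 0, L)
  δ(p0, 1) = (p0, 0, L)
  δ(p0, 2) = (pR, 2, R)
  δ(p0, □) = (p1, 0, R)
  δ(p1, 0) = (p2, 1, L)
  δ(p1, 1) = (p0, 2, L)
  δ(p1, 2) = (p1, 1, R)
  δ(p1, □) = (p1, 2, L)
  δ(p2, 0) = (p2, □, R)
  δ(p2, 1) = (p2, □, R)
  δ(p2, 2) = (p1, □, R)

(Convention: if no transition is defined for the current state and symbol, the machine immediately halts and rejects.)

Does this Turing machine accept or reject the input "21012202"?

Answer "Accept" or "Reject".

Execution trace:
Initial: [p0]21012202
Step 1: δ(p0, 2) = (pR, 2, R) → 2[pR]1012202

The machine reaches the reject state pR and halts.

Answer: Reject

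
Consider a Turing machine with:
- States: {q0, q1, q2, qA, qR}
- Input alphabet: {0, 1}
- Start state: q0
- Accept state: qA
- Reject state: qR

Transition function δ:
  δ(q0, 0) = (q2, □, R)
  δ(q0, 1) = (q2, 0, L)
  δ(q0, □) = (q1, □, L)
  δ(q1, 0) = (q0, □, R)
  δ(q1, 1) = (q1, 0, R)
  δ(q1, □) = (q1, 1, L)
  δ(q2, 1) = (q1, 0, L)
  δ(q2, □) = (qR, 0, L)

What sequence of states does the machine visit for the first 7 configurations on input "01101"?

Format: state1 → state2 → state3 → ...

Execution trace:
Initial: [q0]01101
Step 1: δ(q0, 0) = (q2, □, R) → □[q2]1101
Step 2: δ(q2, 1) = (q1, 0, L) → [q1]□0101
Step 3: δ(q1, □) = (q1, 1, L) → [q1]□10101
Step 4: δ(q1, □) = (q1, 1, L) → [q1]□110101
Step 5: δ(q1, □) = (q1, 1, L) → [q1]□1110101
Step 6: δ(q1, □) = (q1, 1, L) → [q1]□11110101

State sequence: q0 → q2 → q1 → q1 → q1 → q1 → q1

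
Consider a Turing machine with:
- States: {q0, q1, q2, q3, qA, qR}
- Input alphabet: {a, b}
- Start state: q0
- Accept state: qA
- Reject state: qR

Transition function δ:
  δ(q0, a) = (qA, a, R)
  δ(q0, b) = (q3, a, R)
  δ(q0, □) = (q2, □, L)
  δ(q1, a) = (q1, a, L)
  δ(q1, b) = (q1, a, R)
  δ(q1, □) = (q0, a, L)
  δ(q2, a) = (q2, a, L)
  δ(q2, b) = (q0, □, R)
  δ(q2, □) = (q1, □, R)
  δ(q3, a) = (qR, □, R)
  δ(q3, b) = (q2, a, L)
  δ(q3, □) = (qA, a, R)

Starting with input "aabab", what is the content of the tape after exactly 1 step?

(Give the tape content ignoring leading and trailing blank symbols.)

Execution trace:
Initial: [q0]aabab
Step 1: δ(q0, a) = (qA, a, R) → a[qA]abab

The machine reaches the accept state qA and halts.

After 1 step, the tape (ignoring leading/trailing blanks) is: aabab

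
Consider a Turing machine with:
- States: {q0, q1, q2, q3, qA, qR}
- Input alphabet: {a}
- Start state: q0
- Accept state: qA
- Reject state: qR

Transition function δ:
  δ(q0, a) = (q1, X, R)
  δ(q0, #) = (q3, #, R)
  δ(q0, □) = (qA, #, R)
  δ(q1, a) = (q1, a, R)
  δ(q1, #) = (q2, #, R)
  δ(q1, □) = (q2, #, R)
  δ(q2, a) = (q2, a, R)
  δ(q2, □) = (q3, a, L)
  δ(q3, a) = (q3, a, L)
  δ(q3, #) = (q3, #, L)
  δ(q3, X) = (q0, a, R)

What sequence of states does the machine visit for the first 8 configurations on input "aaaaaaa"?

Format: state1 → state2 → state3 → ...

Execution trace:
Initial: [q0]aaaaaaa
Step 1: δ(q0, a) = (q1, X, R) → X[q1]aaaaaa
Step 2: δ(q1, a) = (q1, a, R) → Xa[q1]aaaaa
Step 3: δ(q1, a) = (q1, a, R) → Xaa[q1]aaaa
Step 4: δ(q1, a) = (q1, a, R) → Xaaa[q1]aaa
Step 5: δ(q1, a) = (q1, a, R) → Xaaaa[q1]aa
Step 6: δ(q1, a) = (q1, a, R) → Xaaaaa[q1]a
Step 7: δ(q1, a) = (q1, a, R) → Xaaaaaa[q1]□

State sequence: q0 → q1 → q1 → q1 → q1 → q1 → q1 → q1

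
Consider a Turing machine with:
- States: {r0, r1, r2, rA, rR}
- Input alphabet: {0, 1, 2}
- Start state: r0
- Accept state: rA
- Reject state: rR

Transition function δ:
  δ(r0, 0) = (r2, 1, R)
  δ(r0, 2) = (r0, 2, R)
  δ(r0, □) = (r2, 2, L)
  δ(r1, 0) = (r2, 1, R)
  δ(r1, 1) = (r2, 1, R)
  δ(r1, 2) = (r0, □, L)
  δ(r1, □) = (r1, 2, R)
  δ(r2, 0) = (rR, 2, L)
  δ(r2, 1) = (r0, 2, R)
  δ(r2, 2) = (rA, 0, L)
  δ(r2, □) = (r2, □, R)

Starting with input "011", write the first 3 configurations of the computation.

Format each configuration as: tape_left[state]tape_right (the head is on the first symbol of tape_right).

Transitions applied:
Step 1: δ(r0, 0) = (r2, 1, R)
Step 2: δ(r2, 1) = (r0, 2, R)

The first 3 configurations are:
[r0]011 ⊢ 1[r2]11 ⊢ 12[r0]1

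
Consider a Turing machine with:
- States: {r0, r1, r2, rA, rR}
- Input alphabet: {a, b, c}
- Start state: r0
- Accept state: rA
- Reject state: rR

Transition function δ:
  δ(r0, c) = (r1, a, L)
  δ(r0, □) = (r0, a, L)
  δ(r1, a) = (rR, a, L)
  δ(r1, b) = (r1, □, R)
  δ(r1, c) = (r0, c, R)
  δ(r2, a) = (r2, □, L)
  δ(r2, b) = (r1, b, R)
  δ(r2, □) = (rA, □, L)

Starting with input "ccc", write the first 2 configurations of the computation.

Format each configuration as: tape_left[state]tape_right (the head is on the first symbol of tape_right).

Transitions applied:
Step 1: δ(r0, c) = (r1, a, L)

The first 2 configurations are:
[r0]ccc ⊢ [r1]□acc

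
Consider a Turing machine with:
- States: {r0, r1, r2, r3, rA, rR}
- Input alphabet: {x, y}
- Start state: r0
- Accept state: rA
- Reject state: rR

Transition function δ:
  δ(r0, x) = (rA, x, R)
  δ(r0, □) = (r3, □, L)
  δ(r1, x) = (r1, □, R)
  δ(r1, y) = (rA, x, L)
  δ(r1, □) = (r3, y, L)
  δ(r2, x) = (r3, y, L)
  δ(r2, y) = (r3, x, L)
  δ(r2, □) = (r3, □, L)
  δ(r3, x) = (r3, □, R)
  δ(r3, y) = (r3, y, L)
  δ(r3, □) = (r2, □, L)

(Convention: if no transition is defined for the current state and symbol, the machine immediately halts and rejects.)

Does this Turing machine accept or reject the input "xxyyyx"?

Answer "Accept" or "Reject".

Execution trace:
Initial: [r0]xxyyyx
Step 1: δ(r0, x) = (rA, x, R) → x[rA]xyyyx

The machine reaches the accept state rA and halts.

Answer: Accept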